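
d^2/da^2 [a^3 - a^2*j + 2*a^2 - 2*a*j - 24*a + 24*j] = 6*a - 2*j + 4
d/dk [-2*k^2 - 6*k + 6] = -4*k - 6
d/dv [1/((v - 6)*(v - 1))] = (7 - 2*v)/(v^4 - 14*v^3 + 61*v^2 - 84*v + 36)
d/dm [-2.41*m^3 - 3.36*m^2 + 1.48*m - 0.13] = -7.23*m^2 - 6.72*m + 1.48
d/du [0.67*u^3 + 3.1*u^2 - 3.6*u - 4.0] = 2.01*u^2 + 6.2*u - 3.6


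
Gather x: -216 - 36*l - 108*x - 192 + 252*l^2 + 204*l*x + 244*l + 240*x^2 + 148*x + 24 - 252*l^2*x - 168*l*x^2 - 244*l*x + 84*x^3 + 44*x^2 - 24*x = 252*l^2 + 208*l + 84*x^3 + x^2*(284 - 168*l) + x*(-252*l^2 - 40*l + 16) - 384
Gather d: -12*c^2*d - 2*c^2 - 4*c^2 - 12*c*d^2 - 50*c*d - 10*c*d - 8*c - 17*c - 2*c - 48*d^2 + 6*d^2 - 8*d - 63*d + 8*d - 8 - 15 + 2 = -6*c^2 - 27*c + d^2*(-12*c - 42) + d*(-12*c^2 - 60*c - 63) - 21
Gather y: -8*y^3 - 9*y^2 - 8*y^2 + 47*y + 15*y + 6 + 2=-8*y^3 - 17*y^2 + 62*y + 8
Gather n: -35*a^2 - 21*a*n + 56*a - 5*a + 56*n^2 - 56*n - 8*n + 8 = -35*a^2 + 51*a + 56*n^2 + n*(-21*a - 64) + 8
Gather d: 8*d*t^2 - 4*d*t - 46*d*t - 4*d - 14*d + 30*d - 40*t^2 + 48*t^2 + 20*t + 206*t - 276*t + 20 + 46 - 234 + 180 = d*(8*t^2 - 50*t + 12) + 8*t^2 - 50*t + 12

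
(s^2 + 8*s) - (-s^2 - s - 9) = 2*s^2 + 9*s + 9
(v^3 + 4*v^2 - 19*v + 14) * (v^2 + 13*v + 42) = v^5 + 17*v^4 + 75*v^3 - 65*v^2 - 616*v + 588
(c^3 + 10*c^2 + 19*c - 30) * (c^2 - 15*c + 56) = c^5 - 5*c^4 - 75*c^3 + 245*c^2 + 1514*c - 1680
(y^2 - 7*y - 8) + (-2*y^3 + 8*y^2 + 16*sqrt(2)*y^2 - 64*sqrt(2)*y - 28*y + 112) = -2*y^3 + 9*y^2 + 16*sqrt(2)*y^2 - 64*sqrt(2)*y - 35*y + 104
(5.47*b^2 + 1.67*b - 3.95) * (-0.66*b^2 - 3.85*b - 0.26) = -3.6102*b^4 - 22.1617*b^3 - 5.2447*b^2 + 14.7733*b + 1.027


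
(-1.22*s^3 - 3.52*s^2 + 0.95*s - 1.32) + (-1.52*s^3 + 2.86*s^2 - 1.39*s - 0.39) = -2.74*s^3 - 0.66*s^2 - 0.44*s - 1.71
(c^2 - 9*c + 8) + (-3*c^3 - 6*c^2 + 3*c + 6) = -3*c^3 - 5*c^2 - 6*c + 14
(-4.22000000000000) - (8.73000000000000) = -12.9500000000000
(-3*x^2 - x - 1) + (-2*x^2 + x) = -5*x^2 - 1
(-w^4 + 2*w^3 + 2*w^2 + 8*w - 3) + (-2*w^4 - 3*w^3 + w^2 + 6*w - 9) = -3*w^4 - w^3 + 3*w^2 + 14*w - 12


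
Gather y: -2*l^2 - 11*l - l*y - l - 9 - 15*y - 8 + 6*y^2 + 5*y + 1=-2*l^2 - 12*l + 6*y^2 + y*(-l - 10) - 16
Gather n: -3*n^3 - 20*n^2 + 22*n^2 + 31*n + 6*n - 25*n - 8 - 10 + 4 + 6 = -3*n^3 + 2*n^2 + 12*n - 8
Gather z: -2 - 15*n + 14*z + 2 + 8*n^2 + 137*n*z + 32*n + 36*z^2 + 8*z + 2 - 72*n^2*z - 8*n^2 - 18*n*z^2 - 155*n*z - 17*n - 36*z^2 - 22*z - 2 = -18*n*z^2 + z*(-72*n^2 - 18*n)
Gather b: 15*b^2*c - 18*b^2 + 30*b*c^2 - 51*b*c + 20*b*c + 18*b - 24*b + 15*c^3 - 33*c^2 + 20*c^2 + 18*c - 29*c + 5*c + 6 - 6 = b^2*(15*c - 18) + b*(30*c^2 - 31*c - 6) + 15*c^3 - 13*c^2 - 6*c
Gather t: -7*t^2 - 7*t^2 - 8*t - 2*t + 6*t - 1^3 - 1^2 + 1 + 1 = -14*t^2 - 4*t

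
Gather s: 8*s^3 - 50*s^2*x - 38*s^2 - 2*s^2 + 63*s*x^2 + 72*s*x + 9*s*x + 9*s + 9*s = 8*s^3 + s^2*(-50*x - 40) + s*(63*x^2 + 81*x + 18)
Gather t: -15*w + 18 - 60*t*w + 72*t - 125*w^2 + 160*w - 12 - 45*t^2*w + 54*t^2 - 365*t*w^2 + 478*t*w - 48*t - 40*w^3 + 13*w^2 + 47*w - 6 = t^2*(54 - 45*w) + t*(-365*w^2 + 418*w + 24) - 40*w^3 - 112*w^2 + 192*w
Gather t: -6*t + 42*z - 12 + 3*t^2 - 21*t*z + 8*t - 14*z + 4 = 3*t^2 + t*(2 - 21*z) + 28*z - 8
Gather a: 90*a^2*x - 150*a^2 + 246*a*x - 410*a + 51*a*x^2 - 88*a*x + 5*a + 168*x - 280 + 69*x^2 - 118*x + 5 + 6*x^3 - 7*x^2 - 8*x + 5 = a^2*(90*x - 150) + a*(51*x^2 + 158*x - 405) + 6*x^3 + 62*x^2 + 42*x - 270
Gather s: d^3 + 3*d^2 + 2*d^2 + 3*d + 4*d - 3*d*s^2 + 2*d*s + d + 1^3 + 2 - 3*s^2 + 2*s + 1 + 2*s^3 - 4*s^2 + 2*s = d^3 + 5*d^2 + 8*d + 2*s^3 + s^2*(-3*d - 7) + s*(2*d + 4) + 4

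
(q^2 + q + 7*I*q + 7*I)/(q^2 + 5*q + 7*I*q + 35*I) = (q + 1)/(q + 5)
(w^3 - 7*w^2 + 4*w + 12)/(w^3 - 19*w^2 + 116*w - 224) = (w^3 - 7*w^2 + 4*w + 12)/(w^3 - 19*w^2 + 116*w - 224)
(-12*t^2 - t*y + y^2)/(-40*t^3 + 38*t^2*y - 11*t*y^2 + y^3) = (3*t + y)/(10*t^2 - 7*t*y + y^2)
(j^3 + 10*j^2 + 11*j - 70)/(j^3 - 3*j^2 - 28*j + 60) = (j + 7)/(j - 6)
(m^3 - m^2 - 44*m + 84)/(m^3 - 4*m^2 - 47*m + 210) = (m - 2)/(m - 5)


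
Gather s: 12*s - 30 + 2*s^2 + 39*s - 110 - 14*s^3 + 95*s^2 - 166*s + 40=-14*s^3 + 97*s^2 - 115*s - 100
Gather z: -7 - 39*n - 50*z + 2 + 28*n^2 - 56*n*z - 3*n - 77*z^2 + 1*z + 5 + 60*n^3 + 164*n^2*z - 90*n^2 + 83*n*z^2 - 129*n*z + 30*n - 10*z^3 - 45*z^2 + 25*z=60*n^3 - 62*n^2 - 12*n - 10*z^3 + z^2*(83*n - 122) + z*(164*n^2 - 185*n - 24)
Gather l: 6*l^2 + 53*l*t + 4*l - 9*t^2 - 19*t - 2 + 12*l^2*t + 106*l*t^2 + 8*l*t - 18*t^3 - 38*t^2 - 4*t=l^2*(12*t + 6) + l*(106*t^2 + 61*t + 4) - 18*t^3 - 47*t^2 - 23*t - 2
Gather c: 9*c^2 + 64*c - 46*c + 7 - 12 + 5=9*c^2 + 18*c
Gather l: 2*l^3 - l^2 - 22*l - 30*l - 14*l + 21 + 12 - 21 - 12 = 2*l^3 - l^2 - 66*l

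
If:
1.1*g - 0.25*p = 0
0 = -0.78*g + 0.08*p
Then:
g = 0.00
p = 0.00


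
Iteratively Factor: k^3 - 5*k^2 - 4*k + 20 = (k - 2)*(k^2 - 3*k - 10) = (k - 5)*(k - 2)*(k + 2)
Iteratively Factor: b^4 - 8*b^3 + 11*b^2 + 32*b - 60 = (b - 3)*(b^3 - 5*b^2 - 4*b + 20) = (b - 3)*(b + 2)*(b^2 - 7*b + 10) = (b - 3)*(b - 2)*(b + 2)*(b - 5)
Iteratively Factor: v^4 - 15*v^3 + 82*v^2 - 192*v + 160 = (v - 5)*(v^3 - 10*v^2 + 32*v - 32) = (v - 5)*(v - 4)*(v^2 - 6*v + 8) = (v - 5)*(v - 4)^2*(v - 2)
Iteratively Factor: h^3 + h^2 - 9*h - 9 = (h - 3)*(h^2 + 4*h + 3) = (h - 3)*(h + 1)*(h + 3)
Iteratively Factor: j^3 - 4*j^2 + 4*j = (j - 2)*(j^2 - 2*j) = j*(j - 2)*(j - 2)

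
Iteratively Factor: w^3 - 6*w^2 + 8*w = (w)*(w^2 - 6*w + 8) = w*(w - 2)*(w - 4)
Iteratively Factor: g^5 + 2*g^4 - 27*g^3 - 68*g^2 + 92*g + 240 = (g + 4)*(g^4 - 2*g^3 - 19*g^2 + 8*g + 60) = (g + 3)*(g + 4)*(g^3 - 5*g^2 - 4*g + 20) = (g - 2)*(g + 3)*(g + 4)*(g^2 - 3*g - 10) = (g - 2)*(g + 2)*(g + 3)*(g + 4)*(g - 5)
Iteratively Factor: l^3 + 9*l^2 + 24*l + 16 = (l + 4)*(l^2 + 5*l + 4) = (l + 4)^2*(l + 1)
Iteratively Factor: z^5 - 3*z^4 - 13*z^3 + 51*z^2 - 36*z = (z - 3)*(z^4 - 13*z^2 + 12*z) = (z - 3)^2*(z^3 + 3*z^2 - 4*z) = (z - 3)^2*(z - 1)*(z^2 + 4*z) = z*(z - 3)^2*(z - 1)*(z + 4)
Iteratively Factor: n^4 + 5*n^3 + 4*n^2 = (n)*(n^3 + 5*n^2 + 4*n) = n*(n + 1)*(n^2 + 4*n) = n^2*(n + 1)*(n + 4)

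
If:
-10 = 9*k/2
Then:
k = -20/9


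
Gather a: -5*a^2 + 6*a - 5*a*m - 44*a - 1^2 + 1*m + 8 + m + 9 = -5*a^2 + a*(-5*m - 38) + 2*m + 16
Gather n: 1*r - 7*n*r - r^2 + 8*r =-7*n*r - r^2 + 9*r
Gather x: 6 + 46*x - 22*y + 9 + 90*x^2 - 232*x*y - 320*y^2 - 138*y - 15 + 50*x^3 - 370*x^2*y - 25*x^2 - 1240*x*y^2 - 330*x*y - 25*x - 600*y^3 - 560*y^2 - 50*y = 50*x^3 + x^2*(65 - 370*y) + x*(-1240*y^2 - 562*y + 21) - 600*y^3 - 880*y^2 - 210*y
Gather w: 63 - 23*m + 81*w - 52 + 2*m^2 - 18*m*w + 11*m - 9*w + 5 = 2*m^2 - 12*m + w*(72 - 18*m) + 16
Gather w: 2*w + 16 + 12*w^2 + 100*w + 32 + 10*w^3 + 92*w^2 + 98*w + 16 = 10*w^3 + 104*w^2 + 200*w + 64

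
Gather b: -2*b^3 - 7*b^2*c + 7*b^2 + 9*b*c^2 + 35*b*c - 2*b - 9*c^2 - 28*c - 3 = -2*b^3 + b^2*(7 - 7*c) + b*(9*c^2 + 35*c - 2) - 9*c^2 - 28*c - 3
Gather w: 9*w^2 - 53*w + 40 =9*w^2 - 53*w + 40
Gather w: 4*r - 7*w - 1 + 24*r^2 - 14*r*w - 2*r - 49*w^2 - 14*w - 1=24*r^2 + 2*r - 49*w^2 + w*(-14*r - 21) - 2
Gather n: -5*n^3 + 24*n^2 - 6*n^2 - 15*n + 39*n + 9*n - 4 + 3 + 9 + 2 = -5*n^3 + 18*n^2 + 33*n + 10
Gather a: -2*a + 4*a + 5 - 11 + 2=2*a - 4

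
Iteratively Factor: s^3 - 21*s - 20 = (s + 4)*(s^2 - 4*s - 5) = (s - 5)*(s + 4)*(s + 1)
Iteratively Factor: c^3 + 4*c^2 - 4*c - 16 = (c + 2)*(c^2 + 2*c - 8) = (c - 2)*(c + 2)*(c + 4)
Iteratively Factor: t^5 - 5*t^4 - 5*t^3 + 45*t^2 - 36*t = (t - 4)*(t^4 - t^3 - 9*t^2 + 9*t) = (t - 4)*(t - 1)*(t^3 - 9*t) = (t - 4)*(t - 3)*(t - 1)*(t^2 + 3*t) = t*(t - 4)*(t - 3)*(t - 1)*(t + 3)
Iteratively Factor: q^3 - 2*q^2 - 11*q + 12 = (q - 1)*(q^2 - q - 12) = (q - 4)*(q - 1)*(q + 3)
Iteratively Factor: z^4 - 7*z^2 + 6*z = (z)*(z^3 - 7*z + 6) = z*(z - 1)*(z^2 + z - 6) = z*(z - 1)*(z + 3)*(z - 2)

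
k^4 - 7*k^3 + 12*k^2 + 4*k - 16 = (k - 4)*(k - 2)^2*(k + 1)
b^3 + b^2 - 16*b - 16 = (b - 4)*(b + 1)*(b + 4)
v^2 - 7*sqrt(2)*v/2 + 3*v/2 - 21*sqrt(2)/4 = (v + 3/2)*(v - 7*sqrt(2)/2)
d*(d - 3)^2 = d^3 - 6*d^2 + 9*d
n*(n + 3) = n^2 + 3*n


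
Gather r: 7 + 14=21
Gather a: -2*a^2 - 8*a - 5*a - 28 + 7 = -2*a^2 - 13*a - 21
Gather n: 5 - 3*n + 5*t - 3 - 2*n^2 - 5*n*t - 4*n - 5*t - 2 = -2*n^2 + n*(-5*t - 7)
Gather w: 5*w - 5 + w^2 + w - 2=w^2 + 6*w - 7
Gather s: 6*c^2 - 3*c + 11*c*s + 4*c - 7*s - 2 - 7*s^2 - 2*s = 6*c^2 + c - 7*s^2 + s*(11*c - 9) - 2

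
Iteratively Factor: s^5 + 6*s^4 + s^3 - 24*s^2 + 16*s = (s - 1)*(s^4 + 7*s^3 + 8*s^2 - 16*s) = s*(s - 1)*(s^3 + 7*s^2 + 8*s - 16) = s*(s - 1)*(s + 4)*(s^2 + 3*s - 4) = s*(s - 1)*(s + 4)^2*(s - 1)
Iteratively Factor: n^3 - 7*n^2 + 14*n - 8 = (n - 4)*(n^2 - 3*n + 2) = (n - 4)*(n - 2)*(n - 1)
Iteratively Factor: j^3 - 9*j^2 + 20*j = (j - 4)*(j^2 - 5*j) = (j - 5)*(j - 4)*(j)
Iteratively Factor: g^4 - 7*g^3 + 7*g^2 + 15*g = (g - 3)*(g^3 - 4*g^2 - 5*g) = (g - 3)*(g + 1)*(g^2 - 5*g) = (g - 5)*(g - 3)*(g + 1)*(g)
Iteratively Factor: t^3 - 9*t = (t - 3)*(t^2 + 3*t) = t*(t - 3)*(t + 3)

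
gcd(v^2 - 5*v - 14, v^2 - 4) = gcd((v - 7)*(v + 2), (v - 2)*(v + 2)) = v + 2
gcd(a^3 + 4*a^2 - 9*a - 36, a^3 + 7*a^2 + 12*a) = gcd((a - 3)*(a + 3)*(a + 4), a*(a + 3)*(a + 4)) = a^2 + 7*a + 12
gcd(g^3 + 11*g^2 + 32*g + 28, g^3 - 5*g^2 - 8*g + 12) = g + 2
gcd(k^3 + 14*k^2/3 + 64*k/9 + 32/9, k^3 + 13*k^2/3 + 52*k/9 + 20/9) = k + 2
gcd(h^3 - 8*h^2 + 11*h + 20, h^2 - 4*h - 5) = h^2 - 4*h - 5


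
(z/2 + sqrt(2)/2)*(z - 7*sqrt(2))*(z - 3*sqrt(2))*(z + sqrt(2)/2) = z^4/2 - 17*sqrt(2)*z^3/4 + 13*z^2/2 + 53*sqrt(2)*z/2 + 21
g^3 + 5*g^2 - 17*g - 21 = (g - 3)*(g + 1)*(g + 7)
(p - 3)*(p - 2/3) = p^2 - 11*p/3 + 2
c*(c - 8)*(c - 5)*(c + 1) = c^4 - 12*c^3 + 27*c^2 + 40*c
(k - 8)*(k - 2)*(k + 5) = k^3 - 5*k^2 - 34*k + 80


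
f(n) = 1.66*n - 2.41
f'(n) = 1.66000000000000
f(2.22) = 1.28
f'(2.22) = 1.66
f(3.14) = 2.80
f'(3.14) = 1.66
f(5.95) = 7.47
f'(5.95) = 1.66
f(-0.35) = -2.99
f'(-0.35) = 1.66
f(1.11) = -0.57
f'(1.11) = 1.66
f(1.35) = -0.17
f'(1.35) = 1.66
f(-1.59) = -5.05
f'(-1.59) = 1.66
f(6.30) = 8.05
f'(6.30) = 1.66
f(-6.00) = -12.37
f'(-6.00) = 1.66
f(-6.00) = -12.37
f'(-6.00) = 1.66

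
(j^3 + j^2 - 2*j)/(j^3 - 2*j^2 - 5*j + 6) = j/(j - 3)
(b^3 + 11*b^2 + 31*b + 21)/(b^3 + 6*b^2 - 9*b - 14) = (b + 3)/(b - 2)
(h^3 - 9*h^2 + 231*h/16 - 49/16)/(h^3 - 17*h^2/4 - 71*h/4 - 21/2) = (16*h^2 - 32*h + 7)/(4*(4*h^2 + 11*h + 6))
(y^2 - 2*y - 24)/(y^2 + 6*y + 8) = (y - 6)/(y + 2)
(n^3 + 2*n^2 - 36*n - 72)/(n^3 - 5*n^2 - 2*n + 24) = (n^2 - 36)/(n^2 - 7*n + 12)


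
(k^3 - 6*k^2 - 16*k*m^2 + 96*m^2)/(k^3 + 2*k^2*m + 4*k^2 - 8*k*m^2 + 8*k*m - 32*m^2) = (k^2 - 4*k*m - 6*k + 24*m)/(k^2 - 2*k*m + 4*k - 8*m)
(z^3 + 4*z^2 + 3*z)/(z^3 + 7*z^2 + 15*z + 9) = z/(z + 3)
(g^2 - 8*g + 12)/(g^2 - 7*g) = (g^2 - 8*g + 12)/(g*(g - 7))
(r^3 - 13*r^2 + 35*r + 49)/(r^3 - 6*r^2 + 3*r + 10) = (r^2 - 14*r + 49)/(r^2 - 7*r + 10)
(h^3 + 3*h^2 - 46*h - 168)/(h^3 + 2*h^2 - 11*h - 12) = (h^2 - h - 42)/(h^2 - 2*h - 3)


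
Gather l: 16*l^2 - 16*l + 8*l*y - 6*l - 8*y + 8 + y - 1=16*l^2 + l*(8*y - 22) - 7*y + 7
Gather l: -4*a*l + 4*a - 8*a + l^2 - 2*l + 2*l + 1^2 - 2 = -4*a*l - 4*a + l^2 - 1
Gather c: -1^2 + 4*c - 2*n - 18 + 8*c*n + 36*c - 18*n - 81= c*(8*n + 40) - 20*n - 100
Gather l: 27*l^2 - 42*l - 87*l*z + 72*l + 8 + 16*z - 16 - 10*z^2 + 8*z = 27*l^2 + l*(30 - 87*z) - 10*z^2 + 24*z - 8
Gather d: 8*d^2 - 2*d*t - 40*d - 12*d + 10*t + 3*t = 8*d^2 + d*(-2*t - 52) + 13*t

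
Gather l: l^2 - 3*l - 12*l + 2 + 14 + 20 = l^2 - 15*l + 36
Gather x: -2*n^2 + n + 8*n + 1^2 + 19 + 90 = -2*n^2 + 9*n + 110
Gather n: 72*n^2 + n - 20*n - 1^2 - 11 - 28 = 72*n^2 - 19*n - 40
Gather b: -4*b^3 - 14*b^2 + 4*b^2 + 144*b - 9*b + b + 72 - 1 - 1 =-4*b^3 - 10*b^2 + 136*b + 70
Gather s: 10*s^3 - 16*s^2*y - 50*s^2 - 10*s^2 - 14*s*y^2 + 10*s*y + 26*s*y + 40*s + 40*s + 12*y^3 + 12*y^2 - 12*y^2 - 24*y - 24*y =10*s^3 + s^2*(-16*y - 60) + s*(-14*y^2 + 36*y + 80) + 12*y^3 - 48*y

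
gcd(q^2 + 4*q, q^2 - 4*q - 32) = q + 4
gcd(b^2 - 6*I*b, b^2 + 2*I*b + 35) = 1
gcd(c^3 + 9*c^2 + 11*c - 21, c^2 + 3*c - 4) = c - 1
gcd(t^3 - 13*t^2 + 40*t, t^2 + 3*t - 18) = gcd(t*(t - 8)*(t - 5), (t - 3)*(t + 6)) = 1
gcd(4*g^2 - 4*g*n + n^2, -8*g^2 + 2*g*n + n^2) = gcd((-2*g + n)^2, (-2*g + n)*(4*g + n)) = 2*g - n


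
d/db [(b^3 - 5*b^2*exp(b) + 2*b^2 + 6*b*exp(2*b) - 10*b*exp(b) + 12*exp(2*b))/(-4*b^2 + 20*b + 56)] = (5*b^2*exp(b) - b^2 - 12*b*exp(2*b) - 35*b*exp(b) + 14*b + 90*exp(2*b) - 35*exp(b))/(4*(b^2 - 14*b + 49))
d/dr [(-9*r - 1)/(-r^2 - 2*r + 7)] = (9*r^2 + 18*r - 2*(r + 1)*(9*r + 1) - 63)/(r^2 + 2*r - 7)^2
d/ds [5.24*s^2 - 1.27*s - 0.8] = 10.48*s - 1.27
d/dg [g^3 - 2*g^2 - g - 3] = 3*g^2 - 4*g - 1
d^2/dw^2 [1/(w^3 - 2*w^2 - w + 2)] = 2*((2 - 3*w)*(w^3 - 2*w^2 - w + 2) + (-3*w^2 + 4*w + 1)^2)/(w^3 - 2*w^2 - w + 2)^3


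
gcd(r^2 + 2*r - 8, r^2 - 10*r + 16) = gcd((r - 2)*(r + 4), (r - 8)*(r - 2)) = r - 2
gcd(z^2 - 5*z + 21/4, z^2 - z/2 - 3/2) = z - 3/2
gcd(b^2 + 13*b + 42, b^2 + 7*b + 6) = b + 6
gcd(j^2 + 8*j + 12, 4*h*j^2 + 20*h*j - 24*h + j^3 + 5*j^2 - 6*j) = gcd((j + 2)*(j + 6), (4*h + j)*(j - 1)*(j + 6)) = j + 6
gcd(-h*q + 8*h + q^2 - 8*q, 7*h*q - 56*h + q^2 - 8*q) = q - 8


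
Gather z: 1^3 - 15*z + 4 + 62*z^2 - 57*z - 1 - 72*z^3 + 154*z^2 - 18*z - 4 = -72*z^3 + 216*z^2 - 90*z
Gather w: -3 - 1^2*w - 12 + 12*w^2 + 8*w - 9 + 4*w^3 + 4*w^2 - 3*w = 4*w^3 + 16*w^2 + 4*w - 24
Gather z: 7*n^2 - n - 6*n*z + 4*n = 7*n^2 - 6*n*z + 3*n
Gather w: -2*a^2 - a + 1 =-2*a^2 - a + 1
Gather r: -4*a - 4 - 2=-4*a - 6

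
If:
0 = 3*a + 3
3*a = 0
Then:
No Solution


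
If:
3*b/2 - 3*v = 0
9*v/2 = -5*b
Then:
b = 0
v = 0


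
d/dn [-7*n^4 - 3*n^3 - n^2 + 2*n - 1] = -28*n^3 - 9*n^2 - 2*n + 2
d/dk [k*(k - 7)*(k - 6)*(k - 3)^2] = 5*k^4 - 76*k^3 + 387*k^2 - 738*k + 378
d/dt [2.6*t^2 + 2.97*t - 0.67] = 5.2*t + 2.97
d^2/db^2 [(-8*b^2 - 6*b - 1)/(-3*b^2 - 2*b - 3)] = 2*(6*b^3 - 189*b^2 - 144*b + 31)/(27*b^6 + 54*b^5 + 117*b^4 + 116*b^3 + 117*b^2 + 54*b + 27)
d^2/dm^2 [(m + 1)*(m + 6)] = 2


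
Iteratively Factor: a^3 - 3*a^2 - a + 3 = (a - 3)*(a^2 - 1) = (a - 3)*(a + 1)*(a - 1)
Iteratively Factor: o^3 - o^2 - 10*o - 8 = (o + 1)*(o^2 - 2*o - 8) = (o - 4)*(o + 1)*(o + 2)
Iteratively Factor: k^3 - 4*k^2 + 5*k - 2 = (k - 1)*(k^2 - 3*k + 2) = (k - 1)^2*(k - 2)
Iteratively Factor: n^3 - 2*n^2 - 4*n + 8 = (n - 2)*(n^2 - 4) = (n - 2)*(n + 2)*(n - 2)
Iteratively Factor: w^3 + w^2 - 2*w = (w)*(w^2 + w - 2) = w*(w + 2)*(w - 1)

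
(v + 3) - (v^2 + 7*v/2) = -v^2 - 5*v/2 + 3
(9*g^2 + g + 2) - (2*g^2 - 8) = 7*g^2 + g + 10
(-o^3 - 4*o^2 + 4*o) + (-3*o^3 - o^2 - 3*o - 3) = -4*o^3 - 5*o^2 + o - 3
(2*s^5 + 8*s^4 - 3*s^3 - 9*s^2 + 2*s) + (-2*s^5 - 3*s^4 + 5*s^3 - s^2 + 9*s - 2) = 5*s^4 + 2*s^3 - 10*s^2 + 11*s - 2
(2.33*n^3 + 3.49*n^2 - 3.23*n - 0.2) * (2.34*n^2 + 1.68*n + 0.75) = 5.4522*n^5 + 12.081*n^4 + 0.0525000000000011*n^3 - 3.2769*n^2 - 2.7585*n - 0.15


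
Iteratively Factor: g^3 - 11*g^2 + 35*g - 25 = (g - 1)*(g^2 - 10*g + 25) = (g - 5)*(g - 1)*(g - 5)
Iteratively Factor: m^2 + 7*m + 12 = (m + 4)*(m + 3)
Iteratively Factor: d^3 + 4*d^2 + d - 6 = (d - 1)*(d^2 + 5*d + 6) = (d - 1)*(d + 3)*(d + 2)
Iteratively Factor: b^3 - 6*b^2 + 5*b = (b - 5)*(b^2 - b) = (b - 5)*(b - 1)*(b)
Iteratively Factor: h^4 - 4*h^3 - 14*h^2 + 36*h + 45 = (h - 3)*(h^3 - h^2 - 17*h - 15) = (h - 3)*(h + 3)*(h^2 - 4*h - 5) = (h - 5)*(h - 3)*(h + 3)*(h + 1)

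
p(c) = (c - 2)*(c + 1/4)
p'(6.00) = 10.25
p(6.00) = 25.00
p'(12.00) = 22.25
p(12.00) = 122.50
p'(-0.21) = -2.17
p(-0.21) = -0.09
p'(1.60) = 1.45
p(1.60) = -0.74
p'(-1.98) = -5.71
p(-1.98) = 6.89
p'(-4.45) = -10.65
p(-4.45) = 27.09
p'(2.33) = 2.91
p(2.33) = 0.85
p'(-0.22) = -2.19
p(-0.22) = -0.07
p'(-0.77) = -3.29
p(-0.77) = 1.44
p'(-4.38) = -10.51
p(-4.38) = 26.35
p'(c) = 2*c - 7/4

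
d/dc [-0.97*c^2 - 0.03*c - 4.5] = -1.94*c - 0.03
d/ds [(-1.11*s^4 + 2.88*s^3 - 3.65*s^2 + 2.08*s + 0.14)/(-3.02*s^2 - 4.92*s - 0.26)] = (6.7044*s^5 + 7.686*s^4 - 27.1848*s^3 + 21.9932*s^2 + 2.7436*s + 0.148)/(9.1204*s^4 + 29.7168*s^3 + 25.7768*s^2 + 2.5584*s + 0.0676)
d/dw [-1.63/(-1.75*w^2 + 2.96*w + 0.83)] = (4.8248 - 5.705*w)/(-1.75*w^2 + 2.96*w + 0.83)^2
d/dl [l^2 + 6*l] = 2*l + 6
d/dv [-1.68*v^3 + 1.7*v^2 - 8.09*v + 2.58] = -5.04*v^2 + 3.4*v - 8.09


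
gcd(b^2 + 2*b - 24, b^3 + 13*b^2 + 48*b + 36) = b + 6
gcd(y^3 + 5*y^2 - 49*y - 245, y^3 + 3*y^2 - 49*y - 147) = y^2 - 49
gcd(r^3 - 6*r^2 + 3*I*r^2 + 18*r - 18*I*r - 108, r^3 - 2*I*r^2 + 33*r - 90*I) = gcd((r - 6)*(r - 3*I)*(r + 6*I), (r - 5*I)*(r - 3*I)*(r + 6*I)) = r^2 + 3*I*r + 18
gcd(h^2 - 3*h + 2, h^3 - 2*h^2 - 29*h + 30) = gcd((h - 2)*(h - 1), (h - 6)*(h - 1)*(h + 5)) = h - 1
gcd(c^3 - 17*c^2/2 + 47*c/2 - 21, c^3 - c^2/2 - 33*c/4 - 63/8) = c - 7/2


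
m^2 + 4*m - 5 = (m - 1)*(m + 5)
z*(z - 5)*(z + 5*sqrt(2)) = z^3 - 5*z^2 + 5*sqrt(2)*z^2 - 25*sqrt(2)*z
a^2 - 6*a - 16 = (a - 8)*(a + 2)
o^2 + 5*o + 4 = (o + 1)*(o + 4)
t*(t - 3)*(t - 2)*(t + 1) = t^4 - 4*t^3 + t^2 + 6*t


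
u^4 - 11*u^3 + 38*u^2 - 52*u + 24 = (u - 6)*(u - 2)^2*(u - 1)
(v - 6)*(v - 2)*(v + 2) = v^3 - 6*v^2 - 4*v + 24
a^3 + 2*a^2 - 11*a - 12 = (a - 3)*(a + 1)*(a + 4)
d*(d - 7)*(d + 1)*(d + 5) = d^4 - d^3 - 37*d^2 - 35*d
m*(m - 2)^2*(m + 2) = m^4 - 2*m^3 - 4*m^2 + 8*m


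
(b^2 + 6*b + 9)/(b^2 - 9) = (b + 3)/(b - 3)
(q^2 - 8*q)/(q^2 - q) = (q - 8)/(q - 1)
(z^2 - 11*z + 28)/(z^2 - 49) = (z - 4)/(z + 7)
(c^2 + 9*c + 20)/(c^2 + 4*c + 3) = (c^2 + 9*c + 20)/(c^2 + 4*c + 3)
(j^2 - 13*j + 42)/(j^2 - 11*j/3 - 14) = 3*(j - 7)/(3*j + 7)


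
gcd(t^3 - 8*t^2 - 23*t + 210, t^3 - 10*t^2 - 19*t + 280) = t^2 - 2*t - 35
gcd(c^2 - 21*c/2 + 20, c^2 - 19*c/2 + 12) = c - 8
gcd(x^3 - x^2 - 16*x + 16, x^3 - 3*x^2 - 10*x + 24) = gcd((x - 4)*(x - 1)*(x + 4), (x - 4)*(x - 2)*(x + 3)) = x - 4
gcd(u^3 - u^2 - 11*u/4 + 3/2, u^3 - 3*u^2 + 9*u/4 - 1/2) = u^2 - 5*u/2 + 1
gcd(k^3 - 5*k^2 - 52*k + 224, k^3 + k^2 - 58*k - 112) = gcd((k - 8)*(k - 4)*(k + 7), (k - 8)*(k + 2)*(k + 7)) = k^2 - k - 56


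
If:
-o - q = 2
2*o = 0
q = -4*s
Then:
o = 0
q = -2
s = 1/2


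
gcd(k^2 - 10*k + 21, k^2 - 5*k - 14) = k - 7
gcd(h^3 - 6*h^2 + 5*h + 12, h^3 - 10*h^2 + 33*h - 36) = h^2 - 7*h + 12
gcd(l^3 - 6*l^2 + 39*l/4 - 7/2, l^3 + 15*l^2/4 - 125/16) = 1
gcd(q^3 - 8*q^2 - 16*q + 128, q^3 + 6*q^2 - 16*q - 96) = q^2 - 16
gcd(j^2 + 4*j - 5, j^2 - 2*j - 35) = j + 5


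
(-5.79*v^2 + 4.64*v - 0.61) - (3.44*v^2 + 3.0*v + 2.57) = -9.23*v^2 + 1.64*v - 3.18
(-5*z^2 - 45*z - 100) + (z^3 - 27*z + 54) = z^3 - 5*z^2 - 72*z - 46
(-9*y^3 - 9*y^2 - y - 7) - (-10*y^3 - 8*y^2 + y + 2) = y^3 - y^2 - 2*y - 9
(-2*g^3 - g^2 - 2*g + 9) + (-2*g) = -2*g^3 - g^2 - 4*g + 9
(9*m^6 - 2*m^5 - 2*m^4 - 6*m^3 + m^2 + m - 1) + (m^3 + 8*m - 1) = 9*m^6 - 2*m^5 - 2*m^4 - 5*m^3 + m^2 + 9*m - 2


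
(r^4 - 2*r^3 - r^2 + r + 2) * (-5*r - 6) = -5*r^5 + 4*r^4 + 17*r^3 + r^2 - 16*r - 12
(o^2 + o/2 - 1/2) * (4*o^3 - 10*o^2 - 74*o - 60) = 4*o^5 - 8*o^4 - 81*o^3 - 92*o^2 + 7*o + 30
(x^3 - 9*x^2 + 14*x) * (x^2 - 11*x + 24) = x^5 - 20*x^4 + 137*x^3 - 370*x^2 + 336*x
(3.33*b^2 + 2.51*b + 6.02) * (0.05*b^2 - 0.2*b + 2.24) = 0.1665*b^4 - 0.5405*b^3 + 7.2582*b^2 + 4.4184*b + 13.4848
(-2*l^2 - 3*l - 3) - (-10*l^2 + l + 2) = 8*l^2 - 4*l - 5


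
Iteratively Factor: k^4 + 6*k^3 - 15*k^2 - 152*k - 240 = (k + 4)*(k^3 + 2*k^2 - 23*k - 60) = (k - 5)*(k + 4)*(k^2 + 7*k + 12) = (k - 5)*(k + 4)^2*(k + 3)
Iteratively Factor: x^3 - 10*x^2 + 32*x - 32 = (x - 2)*(x^2 - 8*x + 16) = (x - 4)*(x - 2)*(x - 4)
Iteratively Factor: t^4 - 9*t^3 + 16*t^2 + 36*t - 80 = (t + 2)*(t^3 - 11*t^2 + 38*t - 40) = (t - 4)*(t + 2)*(t^2 - 7*t + 10) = (t - 4)*(t - 2)*(t + 2)*(t - 5)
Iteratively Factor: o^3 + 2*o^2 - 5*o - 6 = (o + 3)*(o^2 - o - 2) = (o + 1)*(o + 3)*(o - 2)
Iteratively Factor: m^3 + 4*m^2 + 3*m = (m + 3)*(m^2 + m) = m*(m + 3)*(m + 1)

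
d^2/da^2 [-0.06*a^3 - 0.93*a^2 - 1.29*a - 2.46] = -0.36*a - 1.86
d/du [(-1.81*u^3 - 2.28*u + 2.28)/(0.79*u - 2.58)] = (-2.8598*u^3 + 14.0094*u^2 + 4.0812)/(0.6241*u^2 - 4.0764*u + 6.6564)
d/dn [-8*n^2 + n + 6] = 1 - 16*n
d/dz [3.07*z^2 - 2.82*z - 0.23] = 6.14*z - 2.82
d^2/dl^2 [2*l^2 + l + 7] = 4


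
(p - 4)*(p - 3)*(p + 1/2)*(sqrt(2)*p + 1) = sqrt(2)*p^4 - 13*sqrt(2)*p^3/2 + p^3 - 13*p^2/2 + 17*sqrt(2)*p^2/2 + 6*sqrt(2)*p + 17*p/2 + 6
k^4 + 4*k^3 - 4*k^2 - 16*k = k*(k - 2)*(k + 2)*(k + 4)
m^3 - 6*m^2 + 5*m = m*(m - 5)*(m - 1)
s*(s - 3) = s^2 - 3*s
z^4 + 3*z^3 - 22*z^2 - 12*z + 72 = (z - 3)*(z - 2)*(z + 2)*(z + 6)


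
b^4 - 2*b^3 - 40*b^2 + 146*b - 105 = (b - 5)*(b - 3)*(b - 1)*(b + 7)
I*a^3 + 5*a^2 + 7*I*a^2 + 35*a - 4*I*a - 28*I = (a + 7)*(a - 4*I)*(I*a + 1)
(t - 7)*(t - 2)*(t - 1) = t^3 - 10*t^2 + 23*t - 14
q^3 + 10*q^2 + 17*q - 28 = (q - 1)*(q + 4)*(q + 7)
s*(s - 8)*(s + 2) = s^3 - 6*s^2 - 16*s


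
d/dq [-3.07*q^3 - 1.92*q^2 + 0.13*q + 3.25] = -9.21*q^2 - 3.84*q + 0.13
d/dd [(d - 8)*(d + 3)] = 2*d - 5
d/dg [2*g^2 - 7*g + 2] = 4*g - 7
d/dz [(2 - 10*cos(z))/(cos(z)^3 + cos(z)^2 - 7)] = -2*(11*cos(z)/2 + cos(2*z) + 5*cos(3*z)/2 + 36)*sin(z)/(cos(z)^3 + cos(z)^2 - 7)^2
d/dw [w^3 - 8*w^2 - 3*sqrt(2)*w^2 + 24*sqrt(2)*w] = 3*w^2 - 16*w - 6*sqrt(2)*w + 24*sqrt(2)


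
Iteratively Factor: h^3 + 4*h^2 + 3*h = (h)*(h^2 + 4*h + 3) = h*(h + 3)*(h + 1)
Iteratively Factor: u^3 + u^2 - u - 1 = (u + 1)*(u^2 - 1) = (u - 1)*(u + 1)*(u + 1)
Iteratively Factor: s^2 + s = (s + 1)*(s)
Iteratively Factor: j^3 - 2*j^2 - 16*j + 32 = (j + 4)*(j^2 - 6*j + 8) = (j - 2)*(j + 4)*(j - 4)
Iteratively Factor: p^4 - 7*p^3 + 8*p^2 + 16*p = (p - 4)*(p^3 - 3*p^2 - 4*p) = p*(p - 4)*(p^2 - 3*p - 4) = p*(p - 4)^2*(p + 1)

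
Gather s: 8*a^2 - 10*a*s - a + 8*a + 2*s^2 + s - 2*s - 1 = 8*a^2 + 7*a + 2*s^2 + s*(-10*a - 1) - 1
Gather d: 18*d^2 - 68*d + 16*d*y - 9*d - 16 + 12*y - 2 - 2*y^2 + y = 18*d^2 + d*(16*y - 77) - 2*y^2 + 13*y - 18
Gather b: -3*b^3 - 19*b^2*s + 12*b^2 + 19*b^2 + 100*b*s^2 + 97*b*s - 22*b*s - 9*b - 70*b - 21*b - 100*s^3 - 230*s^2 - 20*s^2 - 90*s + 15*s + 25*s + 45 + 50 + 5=-3*b^3 + b^2*(31 - 19*s) + b*(100*s^2 + 75*s - 100) - 100*s^3 - 250*s^2 - 50*s + 100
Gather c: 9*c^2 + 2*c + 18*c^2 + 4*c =27*c^2 + 6*c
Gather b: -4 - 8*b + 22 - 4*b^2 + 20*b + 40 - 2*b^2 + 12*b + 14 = -6*b^2 + 24*b + 72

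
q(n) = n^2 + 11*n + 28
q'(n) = 2*n + 11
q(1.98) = 53.70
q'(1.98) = 14.96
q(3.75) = 83.31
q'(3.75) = 18.50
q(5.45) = 117.65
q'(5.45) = 21.90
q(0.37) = 32.21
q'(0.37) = 11.74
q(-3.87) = 0.41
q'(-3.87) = 3.26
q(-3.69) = 1.03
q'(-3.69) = 3.62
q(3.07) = 71.19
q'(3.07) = 17.14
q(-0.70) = 20.79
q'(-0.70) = 9.60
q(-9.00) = 10.00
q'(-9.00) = -7.00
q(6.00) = 130.00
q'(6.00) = 23.00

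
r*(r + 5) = r^2 + 5*r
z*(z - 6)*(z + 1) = z^3 - 5*z^2 - 6*z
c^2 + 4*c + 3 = (c + 1)*(c + 3)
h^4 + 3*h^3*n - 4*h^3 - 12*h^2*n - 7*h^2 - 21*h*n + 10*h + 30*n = (h - 5)*(h - 1)*(h + 2)*(h + 3*n)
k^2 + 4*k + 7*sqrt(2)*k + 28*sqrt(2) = (k + 4)*(k + 7*sqrt(2))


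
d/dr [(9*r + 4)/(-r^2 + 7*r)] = (9*r^2 + 8*r - 28)/(r^2*(r^2 - 14*r + 49))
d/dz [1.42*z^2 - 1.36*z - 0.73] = 2.84*z - 1.36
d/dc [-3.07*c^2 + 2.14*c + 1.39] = 2.14 - 6.14*c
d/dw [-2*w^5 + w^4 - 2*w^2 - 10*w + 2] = -10*w^4 + 4*w^3 - 4*w - 10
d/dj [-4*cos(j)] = 4*sin(j)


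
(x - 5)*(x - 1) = x^2 - 6*x + 5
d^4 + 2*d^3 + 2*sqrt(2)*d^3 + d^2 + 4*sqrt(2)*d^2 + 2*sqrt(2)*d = d*(d + 1)^2*(d + 2*sqrt(2))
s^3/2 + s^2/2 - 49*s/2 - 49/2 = (s/2 + 1/2)*(s - 7)*(s + 7)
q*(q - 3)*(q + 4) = q^3 + q^2 - 12*q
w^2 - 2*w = w*(w - 2)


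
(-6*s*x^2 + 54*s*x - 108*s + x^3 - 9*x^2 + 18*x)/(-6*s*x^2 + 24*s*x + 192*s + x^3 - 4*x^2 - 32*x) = (x^2 - 9*x + 18)/(x^2 - 4*x - 32)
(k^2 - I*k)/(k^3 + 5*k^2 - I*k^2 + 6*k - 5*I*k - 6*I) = k/(k^2 + 5*k + 6)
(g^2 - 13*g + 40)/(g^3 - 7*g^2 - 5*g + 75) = (g - 8)/(g^2 - 2*g - 15)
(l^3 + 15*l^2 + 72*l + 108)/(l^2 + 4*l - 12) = (l^2 + 9*l + 18)/(l - 2)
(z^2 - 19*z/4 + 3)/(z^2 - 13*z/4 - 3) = (4*z - 3)/(4*z + 3)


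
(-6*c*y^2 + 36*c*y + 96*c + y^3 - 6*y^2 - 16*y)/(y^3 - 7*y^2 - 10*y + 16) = (-6*c + y)/(y - 1)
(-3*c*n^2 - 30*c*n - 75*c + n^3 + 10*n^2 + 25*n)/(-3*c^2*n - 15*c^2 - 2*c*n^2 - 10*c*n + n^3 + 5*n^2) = (n + 5)/(c + n)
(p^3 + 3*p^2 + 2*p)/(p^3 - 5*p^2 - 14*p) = (p + 1)/(p - 7)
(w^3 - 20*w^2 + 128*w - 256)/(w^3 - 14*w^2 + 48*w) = (w^2 - 12*w + 32)/(w*(w - 6))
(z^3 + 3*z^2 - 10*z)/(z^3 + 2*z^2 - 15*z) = (z - 2)/(z - 3)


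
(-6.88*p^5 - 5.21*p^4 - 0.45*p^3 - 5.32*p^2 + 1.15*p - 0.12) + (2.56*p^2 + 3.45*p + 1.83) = -6.88*p^5 - 5.21*p^4 - 0.45*p^3 - 2.76*p^2 + 4.6*p + 1.71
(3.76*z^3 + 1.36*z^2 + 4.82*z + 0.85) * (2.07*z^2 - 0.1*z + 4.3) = 7.7832*z^5 + 2.4392*z^4 + 26.0094*z^3 + 7.1255*z^2 + 20.641*z + 3.655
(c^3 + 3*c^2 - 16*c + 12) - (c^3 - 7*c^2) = 10*c^2 - 16*c + 12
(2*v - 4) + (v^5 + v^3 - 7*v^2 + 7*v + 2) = v^5 + v^3 - 7*v^2 + 9*v - 2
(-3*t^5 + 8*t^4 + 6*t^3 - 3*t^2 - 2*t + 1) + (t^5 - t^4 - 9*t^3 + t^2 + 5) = -2*t^5 + 7*t^4 - 3*t^3 - 2*t^2 - 2*t + 6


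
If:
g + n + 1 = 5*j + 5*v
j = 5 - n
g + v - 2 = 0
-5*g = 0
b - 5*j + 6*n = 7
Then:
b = -91/3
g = 0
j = -2/3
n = 17/3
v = 2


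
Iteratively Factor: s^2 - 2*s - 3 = (s - 3)*(s + 1)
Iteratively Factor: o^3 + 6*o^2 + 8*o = (o)*(o^2 + 6*o + 8) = o*(o + 4)*(o + 2)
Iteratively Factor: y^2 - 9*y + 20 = (y - 5)*(y - 4)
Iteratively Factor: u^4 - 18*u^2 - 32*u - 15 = (u + 3)*(u^3 - 3*u^2 - 9*u - 5) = (u - 5)*(u + 3)*(u^2 + 2*u + 1) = (u - 5)*(u + 1)*(u + 3)*(u + 1)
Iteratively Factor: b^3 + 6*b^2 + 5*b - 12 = (b - 1)*(b^2 + 7*b + 12) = (b - 1)*(b + 3)*(b + 4)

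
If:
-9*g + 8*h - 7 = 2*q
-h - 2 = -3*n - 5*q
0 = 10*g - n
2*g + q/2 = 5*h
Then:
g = 367/71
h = -72/71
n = 3670/71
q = -2188/71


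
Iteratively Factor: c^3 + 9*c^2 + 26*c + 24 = (c + 3)*(c^2 + 6*c + 8) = (c + 3)*(c + 4)*(c + 2)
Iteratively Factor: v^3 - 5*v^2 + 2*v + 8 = (v + 1)*(v^2 - 6*v + 8) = (v - 2)*(v + 1)*(v - 4)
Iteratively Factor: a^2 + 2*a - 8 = (a - 2)*(a + 4)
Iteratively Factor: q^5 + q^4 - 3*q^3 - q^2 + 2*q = (q + 1)*(q^4 - 3*q^2 + 2*q) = (q - 1)*(q + 1)*(q^3 + q^2 - 2*q) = (q - 1)*(q + 1)*(q + 2)*(q^2 - q) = (q - 1)^2*(q + 1)*(q + 2)*(q)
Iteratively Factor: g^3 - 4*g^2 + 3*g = (g - 1)*(g^2 - 3*g) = (g - 3)*(g - 1)*(g)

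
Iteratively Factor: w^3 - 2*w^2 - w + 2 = (w - 1)*(w^2 - w - 2) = (w - 1)*(w + 1)*(w - 2)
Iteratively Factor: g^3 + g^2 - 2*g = (g + 2)*(g^2 - g) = g*(g + 2)*(g - 1)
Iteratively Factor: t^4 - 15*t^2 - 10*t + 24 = (t + 3)*(t^3 - 3*t^2 - 6*t + 8) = (t + 2)*(t + 3)*(t^2 - 5*t + 4) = (t - 1)*(t + 2)*(t + 3)*(t - 4)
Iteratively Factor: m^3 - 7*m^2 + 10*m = (m - 5)*(m^2 - 2*m) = m*(m - 5)*(m - 2)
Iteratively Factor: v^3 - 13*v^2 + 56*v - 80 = (v - 4)*(v^2 - 9*v + 20) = (v - 4)^2*(v - 5)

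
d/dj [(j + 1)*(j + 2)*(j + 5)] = 3*j^2 + 16*j + 17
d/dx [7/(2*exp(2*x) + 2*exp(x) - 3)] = (-28*exp(x) - 14)*exp(x)/(2*exp(2*x) + 2*exp(x) - 3)^2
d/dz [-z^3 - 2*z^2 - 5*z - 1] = -3*z^2 - 4*z - 5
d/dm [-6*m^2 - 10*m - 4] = -12*m - 10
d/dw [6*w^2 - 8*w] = 12*w - 8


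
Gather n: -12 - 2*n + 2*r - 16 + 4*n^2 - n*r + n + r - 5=4*n^2 + n*(-r - 1) + 3*r - 33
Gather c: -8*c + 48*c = 40*c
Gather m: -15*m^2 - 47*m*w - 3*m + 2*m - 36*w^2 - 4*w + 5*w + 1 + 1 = -15*m^2 + m*(-47*w - 1) - 36*w^2 + w + 2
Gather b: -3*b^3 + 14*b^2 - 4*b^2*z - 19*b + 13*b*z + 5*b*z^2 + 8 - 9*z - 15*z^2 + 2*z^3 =-3*b^3 + b^2*(14 - 4*z) + b*(5*z^2 + 13*z - 19) + 2*z^3 - 15*z^2 - 9*z + 8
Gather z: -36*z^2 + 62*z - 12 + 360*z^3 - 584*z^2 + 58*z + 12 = 360*z^3 - 620*z^2 + 120*z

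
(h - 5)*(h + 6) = h^2 + h - 30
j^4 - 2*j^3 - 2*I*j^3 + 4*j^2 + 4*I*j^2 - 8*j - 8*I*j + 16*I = (j - 2)*(j - 2*I)^2*(j + 2*I)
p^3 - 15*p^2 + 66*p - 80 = (p - 8)*(p - 5)*(p - 2)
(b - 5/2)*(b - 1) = b^2 - 7*b/2 + 5/2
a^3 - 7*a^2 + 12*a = a*(a - 4)*(a - 3)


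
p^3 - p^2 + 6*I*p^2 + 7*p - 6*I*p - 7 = (p - 1)*(p - I)*(p + 7*I)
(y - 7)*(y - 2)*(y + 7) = y^3 - 2*y^2 - 49*y + 98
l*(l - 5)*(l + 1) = l^3 - 4*l^2 - 5*l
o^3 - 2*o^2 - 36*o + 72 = (o - 6)*(o - 2)*(o + 6)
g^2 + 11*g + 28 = (g + 4)*(g + 7)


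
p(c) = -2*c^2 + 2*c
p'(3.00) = -10.00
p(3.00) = -12.00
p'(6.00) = -22.00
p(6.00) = -60.00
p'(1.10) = -2.40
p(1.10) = -0.22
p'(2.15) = -6.60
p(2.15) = -4.94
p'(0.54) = -0.16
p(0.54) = 0.50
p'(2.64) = -8.56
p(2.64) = -8.66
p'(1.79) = -5.16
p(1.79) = -2.83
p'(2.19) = -6.76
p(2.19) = -5.21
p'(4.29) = -15.16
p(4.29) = -28.23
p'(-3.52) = 16.08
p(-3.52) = -31.82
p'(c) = 2 - 4*c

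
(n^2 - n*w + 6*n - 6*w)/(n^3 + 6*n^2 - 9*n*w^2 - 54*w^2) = (-n + w)/(-n^2 + 9*w^2)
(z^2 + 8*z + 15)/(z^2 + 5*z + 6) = (z + 5)/(z + 2)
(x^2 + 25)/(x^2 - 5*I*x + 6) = (x^2 + 25)/(x^2 - 5*I*x + 6)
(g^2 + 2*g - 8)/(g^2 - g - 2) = (g + 4)/(g + 1)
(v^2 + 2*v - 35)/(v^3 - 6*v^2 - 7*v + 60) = (v + 7)/(v^2 - v - 12)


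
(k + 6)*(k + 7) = k^2 + 13*k + 42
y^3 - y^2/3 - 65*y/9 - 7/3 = (y - 3)*(y + 1/3)*(y + 7/3)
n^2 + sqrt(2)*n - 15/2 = (n - 3*sqrt(2)/2)*(n + 5*sqrt(2)/2)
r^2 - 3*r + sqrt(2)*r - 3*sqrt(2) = (r - 3)*(r + sqrt(2))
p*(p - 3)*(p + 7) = p^3 + 4*p^2 - 21*p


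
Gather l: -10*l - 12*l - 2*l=-24*l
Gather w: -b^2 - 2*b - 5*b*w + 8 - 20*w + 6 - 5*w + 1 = -b^2 - 2*b + w*(-5*b - 25) + 15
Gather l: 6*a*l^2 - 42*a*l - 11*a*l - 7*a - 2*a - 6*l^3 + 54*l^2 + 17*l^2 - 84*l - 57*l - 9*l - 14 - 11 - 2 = -9*a - 6*l^3 + l^2*(6*a + 71) + l*(-53*a - 150) - 27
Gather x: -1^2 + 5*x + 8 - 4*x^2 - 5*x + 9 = 16 - 4*x^2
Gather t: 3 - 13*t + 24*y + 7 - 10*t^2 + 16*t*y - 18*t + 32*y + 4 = -10*t^2 + t*(16*y - 31) + 56*y + 14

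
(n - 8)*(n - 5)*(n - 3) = n^3 - 16*n^2 + 79*n - 120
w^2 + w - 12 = (w - 3)*(w + 4)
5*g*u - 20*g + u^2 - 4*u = (5*g + u)*(u - 4)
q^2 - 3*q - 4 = (q - 4)*(q + 1)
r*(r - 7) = r^2 - 7*r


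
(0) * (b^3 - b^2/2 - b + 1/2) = 0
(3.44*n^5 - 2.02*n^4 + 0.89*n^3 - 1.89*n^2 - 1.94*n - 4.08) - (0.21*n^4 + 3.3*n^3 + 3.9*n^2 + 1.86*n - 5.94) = 3.44*n^5 - 2.23*n^4 - 2.41*n^3 - 5.79*n^2 - 3.8*n + 1.86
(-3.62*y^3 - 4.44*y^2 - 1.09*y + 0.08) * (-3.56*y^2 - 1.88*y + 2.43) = 12.8872*y^5 + 22.612*y^4 + 3.431*y^3 - 9.0248*y^2 - 2.7991*y + 0.1944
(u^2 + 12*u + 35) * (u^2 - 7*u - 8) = u^4 + 5*u^3 - 57*u^2 - 341*u - 280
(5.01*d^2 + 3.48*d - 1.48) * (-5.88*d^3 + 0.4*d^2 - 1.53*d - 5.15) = -29.4588*d^5 - 18.4584*d^4 + 2.4291*d^3 - 31.7179*d^2 - 15.6576*d + 7.622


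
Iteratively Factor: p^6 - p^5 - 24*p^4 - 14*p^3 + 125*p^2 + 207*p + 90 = (p - 3)*(p^5 + 2*p^4 - 18*p^3 - 68*p^2 - 79*p - 30) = (p - 3)*(p + 1)*(p^4 + p^3 - 19*p^2 - 49*p - 30) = (p - 5)*(p - 3)*(p + 1)*(p^3 + 6*p^2 + 11*p + 6) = (p - 5)*(p - 3)*(p + 1)^2*(p^2 + 5*p + 6) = (p - 5)*(p - 3)*(p + 1)^2*(p + 2)*(p + 3)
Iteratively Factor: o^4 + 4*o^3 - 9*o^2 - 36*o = (o - 3)*(o^3 + 7*o^2 + 12*o) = (o - 3)*(o + 4)*(o^2 + 3*o) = o*(o - 3)*(o + 4)*(o + 3)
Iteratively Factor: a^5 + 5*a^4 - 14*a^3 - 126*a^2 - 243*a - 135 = (a + 3)*(a^4 + 2*a^3 - 20*a^2 - 66*a - 45) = (a + 3)^2*(a^3 - a^2 - 17*a - 15) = (a + 1)*(a + 3)^2*(a^2 - 2*a - 15) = (a + 1)*(a + 3)^3*(a - 5)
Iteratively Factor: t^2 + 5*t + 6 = (t + 2)*(t + 3)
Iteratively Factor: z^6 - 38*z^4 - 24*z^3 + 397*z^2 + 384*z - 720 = (z - 4)*(z^5 + 4*z^4 - 22*z^3 - 112*z^2 - 51*z + 180) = (z - 4)*(z + 3)*(z^4 + z^3 - 25*z^2 - 37*z + 60) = (z - 5)*(z - 4)*(z + 3)*(z^3 + 6*z^2 + 5*z - 12) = (z - 5)*(z - 4)*(z - 1)*(z + 3)*(z^2 + 7*z + 12) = (z - 5)*(z - 4)*(z - 1)*(z + 3)*(z + 4)*(z + 3)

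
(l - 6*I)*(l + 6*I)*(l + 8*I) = l^3 + 8*I*l^2 + 36*l + 288*I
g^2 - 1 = (g - 1)*(g + 1)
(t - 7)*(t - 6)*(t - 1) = t^3 - 14*t^2 + 55*t - 42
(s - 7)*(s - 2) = s^2 - 9*s + 14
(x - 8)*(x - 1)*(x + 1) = x^3 - 8*x^2 - x + 8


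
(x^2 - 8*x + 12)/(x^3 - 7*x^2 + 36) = (x - 2)/(x^2 - x - 6)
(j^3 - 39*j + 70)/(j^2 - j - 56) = (j^2 - 7*j + 10)/(j - 8)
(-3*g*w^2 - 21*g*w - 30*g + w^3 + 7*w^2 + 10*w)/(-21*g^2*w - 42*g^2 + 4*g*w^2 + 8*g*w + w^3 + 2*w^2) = (w + 5)/(7*g + w)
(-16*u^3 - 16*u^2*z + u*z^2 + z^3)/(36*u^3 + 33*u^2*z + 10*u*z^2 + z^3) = (-4*u^2 - 3*u*z + z^2)/(9*u^2 + 6*u*z + z^2)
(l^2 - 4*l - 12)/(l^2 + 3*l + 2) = (l - 6)/(l + 1)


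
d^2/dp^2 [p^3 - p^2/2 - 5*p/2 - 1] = 6*p - 1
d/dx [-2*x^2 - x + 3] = -4*x - 1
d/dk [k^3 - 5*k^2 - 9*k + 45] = 3*k^2 - 10*k - 9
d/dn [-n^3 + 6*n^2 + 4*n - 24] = -3*n^2 + 12*n + 4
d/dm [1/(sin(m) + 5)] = -cos(m)/(sin(m) + 5)^2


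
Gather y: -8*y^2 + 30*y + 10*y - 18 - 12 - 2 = -8*y^2 + 40*y - 32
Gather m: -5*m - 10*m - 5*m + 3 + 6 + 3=12 - 20*m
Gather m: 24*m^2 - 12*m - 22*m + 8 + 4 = 24*m^2 - 34*m + 12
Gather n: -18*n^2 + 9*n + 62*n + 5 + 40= -18*n^2 + 71*n + 45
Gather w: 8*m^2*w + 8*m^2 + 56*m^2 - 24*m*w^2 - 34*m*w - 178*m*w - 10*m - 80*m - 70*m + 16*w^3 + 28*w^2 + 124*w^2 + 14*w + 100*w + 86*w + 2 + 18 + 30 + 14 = 64*m^2 - 160*m + 16*w^3 + w^2*(152 - 24*m) + w*(8*m^2 - 212*m + 200) + 64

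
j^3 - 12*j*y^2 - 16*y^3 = (j - 4*y)*(j + 2*y)^2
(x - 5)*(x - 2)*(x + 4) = x^3 - 3*x^2 - 18*x + 40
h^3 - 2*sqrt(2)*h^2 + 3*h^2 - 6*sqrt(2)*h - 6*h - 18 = (h + 3)*(h - 3*sqrt(2))*(h + sqrt(2))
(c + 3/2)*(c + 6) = c^2 + 15*c/2 + 9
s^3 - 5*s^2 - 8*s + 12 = (s - 6)*(s - 1)*(s + 2)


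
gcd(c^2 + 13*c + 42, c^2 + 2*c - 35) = c + 7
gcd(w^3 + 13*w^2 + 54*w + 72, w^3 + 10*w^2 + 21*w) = w + 3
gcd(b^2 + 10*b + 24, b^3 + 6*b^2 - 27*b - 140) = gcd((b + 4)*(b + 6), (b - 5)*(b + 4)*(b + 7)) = b + 4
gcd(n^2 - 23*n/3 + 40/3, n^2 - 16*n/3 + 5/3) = n - 5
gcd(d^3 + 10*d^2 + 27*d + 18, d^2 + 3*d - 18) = d + 6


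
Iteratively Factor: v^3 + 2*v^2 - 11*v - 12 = (v + 4)*(v^2 - 2*v - 3) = (v + 1)*(v + 4)*(v - 3)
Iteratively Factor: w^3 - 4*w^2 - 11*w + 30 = (w - 2)*(w^2 - 2*w - 15) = (w - 5)*(w - 2)*(w + 3)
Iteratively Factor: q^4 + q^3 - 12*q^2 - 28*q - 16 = (q + 2)*(q^3 - q^2 - 10*q - 8) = (q + 2)^2*(q^2 - 3*q - 4) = (q + 1)*(q + 2)^2*(q - 4)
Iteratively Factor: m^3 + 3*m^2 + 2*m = (m)*(m^2 + 3*m + 2) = m*(m + 2)*(m + 1)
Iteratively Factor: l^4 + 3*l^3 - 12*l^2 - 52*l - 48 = (l + 2)*(l^3 + l^2 - 14*l - 24) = (l + 2)^2*(l^2 - l - 12) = (l + 2)^2*(l + 3)*(l - 4)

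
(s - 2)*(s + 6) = s^2 + 4*s - 12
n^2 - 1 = (n - 1)*(n + 1)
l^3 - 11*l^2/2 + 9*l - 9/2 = (l - 3)*(l - 3/2)*(l - 1)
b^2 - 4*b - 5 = (b - 5)*(b + 1)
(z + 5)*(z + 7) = z^2 + 12*z + 35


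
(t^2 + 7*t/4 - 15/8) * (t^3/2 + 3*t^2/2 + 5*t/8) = t^5/2 + 19*t^4/8 + 37*t^3/16 - 55*t^2/32 - 75*t/64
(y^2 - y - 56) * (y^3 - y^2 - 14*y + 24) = y^5 - 2*y^4 - 69*y^3 + 94*y^2 + 760*y - 1344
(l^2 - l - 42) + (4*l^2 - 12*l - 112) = 5*l^2 - 13*l - 154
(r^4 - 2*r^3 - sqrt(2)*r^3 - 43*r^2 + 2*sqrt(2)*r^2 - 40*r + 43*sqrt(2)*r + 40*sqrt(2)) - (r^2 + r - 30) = r^4 - 2*r^3 - sqrt(2)*r^3 - 44*r^2 + 2*sqrt(2)*r^2 - 41*r + 43*sqrt(2)*r + 30 + 40*sqrt(2)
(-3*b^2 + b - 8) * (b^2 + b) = -3*b^4 - 2*b^3 - 7*b^2 - 8*b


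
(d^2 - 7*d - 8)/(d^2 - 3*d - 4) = (d - 8)/(d - 4)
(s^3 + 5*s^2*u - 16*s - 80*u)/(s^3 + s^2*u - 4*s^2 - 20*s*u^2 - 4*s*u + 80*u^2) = (s + 4)/(s - 4*u)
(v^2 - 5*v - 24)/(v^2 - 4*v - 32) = (v + 3)/(v + 4)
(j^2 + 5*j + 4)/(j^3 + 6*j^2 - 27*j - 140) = (j + 1)/(j^2 + 2*j - 35)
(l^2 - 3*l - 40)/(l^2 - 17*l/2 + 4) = 2*(l + 5)/(2*l - 1)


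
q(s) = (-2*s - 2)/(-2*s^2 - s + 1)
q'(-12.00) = -0.00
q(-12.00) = -0.08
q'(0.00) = -4.00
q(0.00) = -2.00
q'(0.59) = -123.46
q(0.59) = 11.11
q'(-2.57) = -0.11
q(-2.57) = -0.33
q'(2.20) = -0.35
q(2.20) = 0.59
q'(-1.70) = -0.21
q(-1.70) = -0.45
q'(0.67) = -34.60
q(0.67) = 5.88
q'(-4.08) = -0.05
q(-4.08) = -0.22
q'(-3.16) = -0.07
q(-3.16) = -0.27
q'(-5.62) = -0.03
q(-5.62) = -0.16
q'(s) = (-2*s - 2)*(4*s + 1)/(-2*s^2 - s + 1)^2 - 2/(-2*s^2 - s + 1)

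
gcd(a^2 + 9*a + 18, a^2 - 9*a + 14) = 1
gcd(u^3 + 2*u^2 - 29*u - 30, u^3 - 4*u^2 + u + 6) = u + 1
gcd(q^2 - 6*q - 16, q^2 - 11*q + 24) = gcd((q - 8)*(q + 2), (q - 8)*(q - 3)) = q - 8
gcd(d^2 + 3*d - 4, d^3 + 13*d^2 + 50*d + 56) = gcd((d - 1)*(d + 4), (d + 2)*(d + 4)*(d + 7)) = d + 4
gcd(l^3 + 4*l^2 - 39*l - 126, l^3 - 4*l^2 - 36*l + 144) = l - 6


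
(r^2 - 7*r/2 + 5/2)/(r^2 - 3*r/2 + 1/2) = (2*r - 5)/(2*r - 1)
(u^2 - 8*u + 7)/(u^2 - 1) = (u - 7)/(u + 1)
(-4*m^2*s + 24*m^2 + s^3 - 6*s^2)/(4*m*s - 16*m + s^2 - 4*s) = (-4*m^2*s + 24*m^2 + s^3 - 6*s^2)/(4*m*s - 16*m + s^2 - 4*s)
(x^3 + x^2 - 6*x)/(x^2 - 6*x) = (x^2 + x - 6)/(x - 6)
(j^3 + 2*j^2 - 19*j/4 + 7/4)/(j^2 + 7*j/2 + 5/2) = (4*j^3 + 8*j^2 - 19*j + 7)/(2*(2*j^2 + 7*j + 5))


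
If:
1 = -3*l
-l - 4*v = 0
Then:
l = -1/3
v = 1/12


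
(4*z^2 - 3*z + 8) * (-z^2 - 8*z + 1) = -4*z^4 - 29*z^3 + 20*z^2 - 67*z + 8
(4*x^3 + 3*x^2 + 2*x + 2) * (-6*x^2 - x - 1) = -24*x^5 - 22*x^4 - 19*x^3 - 17*x^2 - 4*x - 2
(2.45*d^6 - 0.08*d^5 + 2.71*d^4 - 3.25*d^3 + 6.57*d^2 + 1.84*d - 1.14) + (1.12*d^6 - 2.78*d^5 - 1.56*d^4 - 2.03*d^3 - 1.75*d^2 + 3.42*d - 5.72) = 3.57*d^6 - 2.86*d^5 + 1.15*d^4 - 5.28*d^3 + 4.82*d^2 + 5.26*d - 6.86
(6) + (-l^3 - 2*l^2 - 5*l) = -l^3 - 2*l^2 - 5*l + 6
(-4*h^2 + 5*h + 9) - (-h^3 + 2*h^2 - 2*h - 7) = h^3 - 6*h^2 + 7*h + 16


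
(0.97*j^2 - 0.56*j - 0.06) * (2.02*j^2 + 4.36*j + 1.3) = 1.9594*j^4 + 3.098*j^3 - 1.3018*j^2 - 0.9896*j - 0.078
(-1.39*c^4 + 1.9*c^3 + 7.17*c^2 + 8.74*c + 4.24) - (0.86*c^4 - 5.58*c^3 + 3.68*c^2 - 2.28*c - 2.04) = -2.25*c^4 + 7.48*c^3 + 3.49*c^2 + 11.02*c + 6.28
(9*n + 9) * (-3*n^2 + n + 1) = -27*n^3 - 18*n^2 + 18*n + 9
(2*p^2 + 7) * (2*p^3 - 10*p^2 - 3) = 4*p^5 - 20*p^4 + 14*p^3 - 76*p^2 - 21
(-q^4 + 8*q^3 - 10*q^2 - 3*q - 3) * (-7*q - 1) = 7*q^5 - 55*q^4 + 62*q^3 + 31*q^2 + 24*q + 3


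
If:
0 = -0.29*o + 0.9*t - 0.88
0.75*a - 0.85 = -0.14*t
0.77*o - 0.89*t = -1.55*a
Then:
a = 1.04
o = -1.55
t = 0.48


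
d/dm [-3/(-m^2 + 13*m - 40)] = 3*(13 - 2*m)/(m^2 - 13*m + 40)^2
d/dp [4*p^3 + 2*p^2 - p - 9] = 12*p^2 + 4*p - 1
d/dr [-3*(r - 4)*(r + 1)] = 9 - 6*r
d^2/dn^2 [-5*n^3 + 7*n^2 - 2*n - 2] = 14 - 30*n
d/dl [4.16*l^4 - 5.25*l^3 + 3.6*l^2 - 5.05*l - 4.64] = 16.64*l^3 - 15.75*l^2 + 7.2*l - 5.05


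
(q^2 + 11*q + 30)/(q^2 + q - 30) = (q + 5)/(q - 5)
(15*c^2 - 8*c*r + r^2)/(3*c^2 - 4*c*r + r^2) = (-5*c + r)/(-c + r)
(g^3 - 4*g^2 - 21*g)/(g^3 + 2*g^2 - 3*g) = (g - 7)/(g - 1)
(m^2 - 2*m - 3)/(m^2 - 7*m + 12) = (m + 1)/(m - 4)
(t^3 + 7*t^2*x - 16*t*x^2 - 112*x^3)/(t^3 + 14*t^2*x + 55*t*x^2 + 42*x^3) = (t^2 - 16*x^2)/(t^2 + 7*t*x + 6*x^2)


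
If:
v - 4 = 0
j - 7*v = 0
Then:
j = 28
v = 4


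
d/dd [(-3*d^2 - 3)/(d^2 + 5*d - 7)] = 3*(-5*d^2 + 16*d + 5)/(d^4 + 10*d^3 + 11*d^2 - 70*d + 49)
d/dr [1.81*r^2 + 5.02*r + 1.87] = 3.62*r + 5.02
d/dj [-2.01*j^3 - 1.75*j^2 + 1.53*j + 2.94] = -6.03*j^2 - 3.5*j + 1.53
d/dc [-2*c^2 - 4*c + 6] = -4*c - 4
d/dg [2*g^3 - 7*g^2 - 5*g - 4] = 6*g^2 - 14*g - 5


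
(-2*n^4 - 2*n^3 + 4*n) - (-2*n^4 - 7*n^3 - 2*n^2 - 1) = 5*n^3 + 2*n^2 + 4*n + 1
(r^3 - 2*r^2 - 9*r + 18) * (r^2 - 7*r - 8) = r^5 - 9*r^4 - 3*r^3 + 97*r^2 - 54*r - 144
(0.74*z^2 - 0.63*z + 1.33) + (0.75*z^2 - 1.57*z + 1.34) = 1.49*z^2 - 2.2*z + 2.67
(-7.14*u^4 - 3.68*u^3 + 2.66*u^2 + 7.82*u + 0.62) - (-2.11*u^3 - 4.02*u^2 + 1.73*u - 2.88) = -7.14*u^4 - 1.57*u^3 + 6.68*u^2 + 6.09*u + 3.5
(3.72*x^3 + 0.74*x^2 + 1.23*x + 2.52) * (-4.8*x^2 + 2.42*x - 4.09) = -17.856*x^5 + 5.4504*x^4 - 19.328*x^3 - 12.146*x^2 + 1.0677*x - 10.3068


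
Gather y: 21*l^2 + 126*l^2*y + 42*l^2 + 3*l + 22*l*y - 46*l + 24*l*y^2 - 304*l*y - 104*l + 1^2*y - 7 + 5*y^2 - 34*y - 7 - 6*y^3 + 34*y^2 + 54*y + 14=63*l^2 - 147*l - 6*y^3 + y^2*(24*l + 39) + y*(126*l^2 - 282*l + 21)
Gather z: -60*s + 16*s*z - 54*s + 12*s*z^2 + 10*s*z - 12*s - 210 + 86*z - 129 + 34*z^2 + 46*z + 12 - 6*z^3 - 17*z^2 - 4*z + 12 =-126*s - 6*z^3 + z^2*(12*s + 17) + z*(26*s + 128) - 315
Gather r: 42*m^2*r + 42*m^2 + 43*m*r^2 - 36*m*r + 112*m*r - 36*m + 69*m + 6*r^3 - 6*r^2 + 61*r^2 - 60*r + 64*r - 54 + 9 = 42*m^2 + 33*m + 6*r^3 + r^2*(43*m + 55) + r*(42*m^2 + 76*m + 4) - 45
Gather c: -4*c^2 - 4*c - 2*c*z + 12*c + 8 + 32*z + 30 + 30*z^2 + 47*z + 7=-4*c^2 + c*(8 - 2*z) + 30*z^2 + 79*z + 45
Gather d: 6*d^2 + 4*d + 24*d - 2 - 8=6*d^2 + 28*d - 10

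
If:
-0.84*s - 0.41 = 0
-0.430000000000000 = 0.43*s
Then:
No Solution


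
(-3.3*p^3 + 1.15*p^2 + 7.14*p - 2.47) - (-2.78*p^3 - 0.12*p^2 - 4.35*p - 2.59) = -0.52*p^3 + 1.27*p^2 + 11.49*p + 0.12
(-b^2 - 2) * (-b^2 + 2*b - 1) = b^4 - 2*b^3 + 3*b^2 - 4*b + 2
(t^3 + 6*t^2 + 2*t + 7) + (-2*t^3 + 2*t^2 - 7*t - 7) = -t^3 + 8*t^2 - 5*t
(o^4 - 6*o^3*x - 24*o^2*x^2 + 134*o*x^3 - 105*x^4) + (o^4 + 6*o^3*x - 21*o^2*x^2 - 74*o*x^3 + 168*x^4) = 2*o^4 - 45*o^2*x^2 + 60*o*x^3 + 63*x^4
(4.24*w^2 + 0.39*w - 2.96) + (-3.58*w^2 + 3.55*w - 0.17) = 0.66*w^2 + 3.94*w - 3.13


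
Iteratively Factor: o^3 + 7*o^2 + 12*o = (o + 4)*(o^2 + 3*o) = o*(o + 4)*(o + 3)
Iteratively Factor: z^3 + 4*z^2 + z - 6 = (z + 2)*(z^2 + 2*z - 3) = (z - 1)*(z + 2)*(z + 3)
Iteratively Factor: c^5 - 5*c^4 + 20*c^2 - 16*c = (c + 2)*(c^4 - 7*c^3 + 14*c^2 - 8*c) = c*(c + 2)*(c^3 - 7*c^2 + 14*c - 8) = c*(c - 4)*(c + 2)*(c^2 - 3*c + 2) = c*(c - 4)*(c - 2)*(c + 2)*(c - 1)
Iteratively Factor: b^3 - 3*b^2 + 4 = (b + 1)*(b^2 - 4*b + 4) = (b - 2)*(b + 1)*(b - 2)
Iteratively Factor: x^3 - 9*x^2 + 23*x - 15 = (x - 5)*(x^2 - 4*x + 3) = (x - 5)*(x - 1)*(x - 3)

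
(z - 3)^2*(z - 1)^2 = z^4 - 8*z^3 + 22*z^2 - 24*z + 9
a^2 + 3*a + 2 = (a + 1)*(a + 2)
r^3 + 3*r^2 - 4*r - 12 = (r - 2)*(r + 2)*(r + 3)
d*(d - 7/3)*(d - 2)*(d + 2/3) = d^4 - 11*d^3/3 + 16*d^2/9 + 28*d/9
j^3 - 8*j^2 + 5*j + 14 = (j - 7)*(j - 2)*(j + 1)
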